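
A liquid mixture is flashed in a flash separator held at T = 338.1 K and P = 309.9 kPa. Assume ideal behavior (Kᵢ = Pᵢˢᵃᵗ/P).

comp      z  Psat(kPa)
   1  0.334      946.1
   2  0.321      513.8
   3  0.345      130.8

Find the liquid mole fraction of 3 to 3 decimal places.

x_3 = 0.671

Raoult's law: Kᵢ = Pᵢˢᵃᵗ/P = Pᵢˢᵃᵗ/309.9.
  K_1 = 946.1/309.9 = 3.05292, K_2 = 513.8/309.9 = 1.65795, K_3 = 130.8/309.9 = 0.42207
Material balance + equilibrium reduce to Σ zᵢ(Kᵢ−1)/(1+ψ(Kᵢ−1)) = 0.
Feasibility: ΣzᵢKᵢ = 1.697, Σzᵢ/Kᵢ = 1.120 — both > 1, two phases present.
Iterate (Newton) starting at ψ = 0.47:
  ψ = 0.470: g = 0.2365, g' = -0.663 → ψ = 0.827
  ψ = 0.827: g = 0.0091, g' = -0.674 → ψ = 0.840
Converged at ψ = 0.840.
Compositions from xᵢ = zᵢ/(1+ψ(Kᵢ−1)), yᵢ = Kᵢxᵢ:
  1: x = 0.123, y = 0.374
  2: x = 0.207, y = 0.343
  3: x = 0.671, y = 0.283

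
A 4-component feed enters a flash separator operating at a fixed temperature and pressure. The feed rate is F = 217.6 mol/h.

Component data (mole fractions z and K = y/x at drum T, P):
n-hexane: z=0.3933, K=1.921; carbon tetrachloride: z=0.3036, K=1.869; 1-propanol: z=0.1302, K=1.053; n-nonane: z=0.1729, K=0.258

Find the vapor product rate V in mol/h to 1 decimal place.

Newton–Raphson from ψ = 0.5:
  ψ = 0.5000: g = 0.23469, g' = -0.5088 → ψ = 0.9613
  ψ = 0.9613: g = -0.10502, g' = -1.3202 → ψ = 0.8818
  ψ = 0.8818: g = -0.01521, g' = -0.9718 → ψ = 0.8661
  ψ = 0.8661: g = -0.00038, g' = -0.9237 → ψ = 0.8657
Converged at ψ = 0.8657.
Then V = ψ·F = 0.8657·217.6 = 188.4 mol/h and L = F − V = 29.2 mol/h.

V = 188.4 mol/h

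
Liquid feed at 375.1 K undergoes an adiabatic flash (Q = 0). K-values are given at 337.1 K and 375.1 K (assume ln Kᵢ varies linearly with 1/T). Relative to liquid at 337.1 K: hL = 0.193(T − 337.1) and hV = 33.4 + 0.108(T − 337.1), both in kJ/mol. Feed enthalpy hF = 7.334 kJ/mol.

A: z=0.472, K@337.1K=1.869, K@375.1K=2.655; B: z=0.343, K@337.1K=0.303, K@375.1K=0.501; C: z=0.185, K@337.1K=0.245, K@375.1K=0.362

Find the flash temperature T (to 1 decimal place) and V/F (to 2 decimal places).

T = 345.3 K, V/F = 0.18

Adiabatic flash: solve Rachford–Rice at each trial T, then check hF = ψ·hV(T) + (1−ψ)·hL(T).
  T = 337.1 K: K = (1.869, 0.303, 0.245), RR gives ψ = 0.050, H_out = 1.682 kJ/mol
  T = 375.1 K: K = (2.655, 0.501, 0.362), RR gives ψ = 0.537, H_out = 23.546 kJ/mol
  T = 356.1 K: K = (2.249, 0.395, 0.301), RR gives ψ = 0.316, H_out = 13.709 kJ/mol
  T = 346.6 K: K = (2.055, 0.347, 0.272), RR gives ψ = 0.194, H_out = 8.170 kJ/mol
  T = 341.9 K: K = (1.962, 0.325, 0.259), RR gives ψ = 0.127, H_out = 5.116 kJ/mol
  T = 344.2 K: K = (2.007, 0.336, 0.265), RR gives ψ = 0.161, H_out = 6.643 kJ/mol
Linear interpolation between T = 344.2 (H_out = 6.643) and T = 346.6 (H_out = 8.170) on hF = 7.334 gives T ≈ 345.3 K, at which ψ = 0.18.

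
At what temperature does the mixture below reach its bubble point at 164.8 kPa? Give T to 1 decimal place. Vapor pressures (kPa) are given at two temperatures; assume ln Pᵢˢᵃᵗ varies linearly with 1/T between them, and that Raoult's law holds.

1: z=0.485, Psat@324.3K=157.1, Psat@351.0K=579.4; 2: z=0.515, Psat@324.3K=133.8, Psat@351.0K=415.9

T = 326.9 K

Bubble-point temperature: ΣzᵢPᵢˢᵃᵗ(T) = P. Interpolate ln Pᵢˢᵃᵗ = aᵢ + bᵢ/T.
  T = 324.3 K: ΣzᵢPᵢˢᵃᵗ = 145.10 kPa
  T = 351.0 K: ΣzᵢPᵢˢᵃᵗ = 495.20 kPa
  T = 337.6 K: ΣzᵢPᵢˢᵃᵗ = 273.76 kPa
  T = 331.0 K: ΣzᵢPᵢˢᵃᵗ = 201.01 kPa
  T = 327.6 K: ΣzᵢPᵢˢᵃᵗ = 170.64 kPa
  T = 326.0 K: ΣzᵢPᵢˢᵃᵗ = 157.80 kPa
Interpolating between 326.0 K and 327.6 K gives T ≈ 326.9 K.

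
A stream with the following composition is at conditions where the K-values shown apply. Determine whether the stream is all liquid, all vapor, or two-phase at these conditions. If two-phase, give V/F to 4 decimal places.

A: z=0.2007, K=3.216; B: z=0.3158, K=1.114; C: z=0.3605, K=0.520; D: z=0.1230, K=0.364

two-phase, V/F = 0.3057

ΣzᵢKᵢ = 1.2295; Σzᵢ/Kᵢ = 1.3771.
Both exceed 1, so a two-phase solution exists.
Rachford–Rice: g(ψ) = Σ zᵢ(Kᵢ−1)/(1+ψ(Kᵢ−1)) = 0.
Iterate (Newton) starting at ψ = 0.5:
  ψ = 0.5000: g = -0.09735, g' = -0.4762 → ψ = 0.2956
  ψ = 0.2956: g = 0.00556, g' = -0.5519 → ψ = 0.3057
Converged at ψ = 0.3057.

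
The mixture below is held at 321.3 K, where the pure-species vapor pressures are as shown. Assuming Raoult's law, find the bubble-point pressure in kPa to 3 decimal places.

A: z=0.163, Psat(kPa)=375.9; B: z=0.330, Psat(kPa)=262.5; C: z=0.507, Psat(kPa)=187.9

At the bubble point ψ → 0, so ΣzᵢKᵢ = 1 with Kᵢ = Pᵢˢᵃᵗ/P ⇒ P = ΣzᵢPᵢˢᵃᵗ.
P = 0.163·375.9 + 0.330·262.5 + 0.507·187.9 = 243.162 kPa

Pbub = 243.162 kPa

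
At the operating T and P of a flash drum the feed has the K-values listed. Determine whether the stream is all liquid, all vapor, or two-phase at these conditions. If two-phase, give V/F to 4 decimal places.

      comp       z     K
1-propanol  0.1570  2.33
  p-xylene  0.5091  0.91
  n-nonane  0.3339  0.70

two-phase, V/F = 0.2579

ΣzᵢKᵢ = 1.0628; Σzᵢ/Kᵢ = 1.1038.
Both exceed 1, so a two-phase solution exists.
Newton iteration, ψ⁰ = 0.5:
  ψ = 0.5000: g = -0.04041, g' = -0.1463 → ψ = 0.2237
  ψ = 0.2237: g = 0.00678, g' = -0.2038 → ψ = 0.2570
  ψ = 0.2570: g = 0.00017, g' = -0.1938 → ψ = 0.2579
Converged at ψ = 0.2579.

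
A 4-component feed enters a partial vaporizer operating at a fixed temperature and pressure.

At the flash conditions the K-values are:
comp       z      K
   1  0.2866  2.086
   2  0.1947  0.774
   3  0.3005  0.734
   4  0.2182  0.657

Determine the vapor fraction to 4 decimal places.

ψ = 0.3685

Material balance + equilibrium reduce to Σ zᵢ(Kᵢ−1)/(1+ψ(Kᵢ−1)) = 0.
Feasibility: ΣzᵢKᵢ = 1.1125, Σzᵢ/Kᵢ = 1.1305 — both > 1, two phases present.
Newton iteration, ψ⁰ = 0.5:
  ψ = 0.5000: g = -0.03042, g' = -0.2203 → ψ = 0.3619
  ψ = 0.3619: g = 0.00161, g' = -0.2455 → ψ = 0.3685
Converged at ψ = 0.3685.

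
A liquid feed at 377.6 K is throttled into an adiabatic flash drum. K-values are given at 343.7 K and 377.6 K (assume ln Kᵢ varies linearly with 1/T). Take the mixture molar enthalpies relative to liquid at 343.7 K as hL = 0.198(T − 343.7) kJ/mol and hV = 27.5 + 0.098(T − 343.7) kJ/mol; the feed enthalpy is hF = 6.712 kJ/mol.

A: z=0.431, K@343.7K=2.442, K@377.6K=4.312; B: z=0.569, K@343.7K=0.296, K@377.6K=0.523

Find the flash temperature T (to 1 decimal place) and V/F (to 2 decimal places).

Adiabatic flash: solve Rachford–Rice at each trial T, then check hF = ψ·hV(T) + (1−ψ)·hL(T).
  T = 343.7 K: K = (2.442, 0.296), RR gives ψ = 0.218, H_out = 5.985 kJ/mol
  T = 377.6 K: K = (4.312, 0.523), RR gives ψ = 0.732, H_out = 24.355 kJ/mol
  T = 360.6 K: K = (3.286, 0.398), RR gives ψ = 0.468, H_out = 15.413 kJ/mol
  T = 352.1 K: K = (2.840, 0.344), RR gives ψ = 0.348, H_out = 10.945 kJ/mol
  T = 347.9 K: K = (2.636, 0.320), RR gives ψ = 0.286, H_out = 8.566 kJ/mol
  T = 345.8 K: K = (2.538, 0.308), RR gives ψ = 0.252, H_out = 7.306 kJ/mol
  T = 344.8 K: K = (2.492, 0.302), RR gives ψ = 0.236, H_out = 6.685 kJ/mol
Linear interpolation between T = 344.8 (H_out = 6.685) and T = 345.8 (H_out = 7.306) on hF = 6.712 gives T ≈ 344.8 K, at which ψ = 0.24.

T = 344.8 K, V/F = 0.24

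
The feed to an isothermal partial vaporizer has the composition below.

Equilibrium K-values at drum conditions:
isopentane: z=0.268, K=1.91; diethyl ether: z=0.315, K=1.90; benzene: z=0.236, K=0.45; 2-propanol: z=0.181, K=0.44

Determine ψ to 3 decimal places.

ψ = 0.591

Rachford–Rice: g(ψ) = Σ zᵢ(Kᵢ−1)/(1+ψ(Kᵢ−1)) = 0.
Feasibility: ΣzᵢKᵢ = 1.296, Σzᵢ/Kᵢ = 1.242 — both > 1, two phases present.
Newton–Raphson from ψ = 0.57:
  ψ = 0.570: g = 0.0100, g' = -0.482 → ψ = 0.591
Converged at ψ = 0.591.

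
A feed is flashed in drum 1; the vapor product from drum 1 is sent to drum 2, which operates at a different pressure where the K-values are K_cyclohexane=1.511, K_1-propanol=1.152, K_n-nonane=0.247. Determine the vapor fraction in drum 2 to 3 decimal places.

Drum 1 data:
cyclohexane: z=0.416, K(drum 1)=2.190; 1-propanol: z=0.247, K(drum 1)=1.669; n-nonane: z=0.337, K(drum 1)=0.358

Drum 1:
Rachford–Rice: g(ψ₁) = Σ zᵢ(Kᵢ−1)/(1+ψ₁(Kᵢ−1)) = 0.
g(0) = ΣzᵢKᵢ − 1 = 0.444 and g(1) = 1 − Σzᵢ/Kᵢ = -0.279, so a root lies in (0, 1).
Newton–Raphson from ψ₁ = 0.5:
  ψ₁ = 0.500: g = 0.1156, g' = -0.595 → ψ₁ = 0.694
  ψ₁ = 0.694: g = -0.0064, g' = -0.680 → ψ₁ = 0.685
Converged at ψ₁ = 0.685.
Drum-1 compositions:
  cyclohexane: x = 0.229, y = 0.502
  1-propanol: x = 0.169, y = 0.283
  n-nonane: x = 0.601, y = 0.215
Drum-2 feed = drum-1 vapor: z₂ = (0.5020, 0.2827, 0.2153).
Drum 2:
Rachford–Rice: g(ψ₂) = Σ zᵢ(Kᵢ−1)/(1+ψ₂(Kᵢ−1)) = 0.
Check two-phase: ΣzᵢKᵢ = 1.137 > 1 and Σzᵢ/Kᵢ = 1.449 > 1, so g(0) = 0.137 > 0 and g(1) = -0.449 < 0.
Newton–Raphson from ψ₂ = 0.56:
  ψ₂ = 0.560: g = -0.0413, g' = -0.450 → ψ₂ = 0.468
  ψ₂ = 0.468: g = -0.0033, g' = -0.382 → ψ₂ = 0.460
Converged at ψ₂ = 0.460.
  cyclohexane: x = 0.407, y = 0.614
  1-propanol: x = 0.264, y = 0.304
  n-nonane: x = 0.329, y = 0.081

V/F (drum 2) = 0.460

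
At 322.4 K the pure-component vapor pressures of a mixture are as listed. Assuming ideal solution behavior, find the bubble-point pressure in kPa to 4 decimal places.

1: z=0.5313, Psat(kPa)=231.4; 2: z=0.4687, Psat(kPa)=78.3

Pbub = 159.6420 kPa

At the bubble point ψ → 0, so ΣzᵢKᵢ = 1 with Kᵢ = Pᵢˢᵃᵗ/P ⇒ P = ΣzᵢPᵢˢᵃᵗ.
P = 0.5313·231.4 + 0.4687·78.3 = 159.6420 kPa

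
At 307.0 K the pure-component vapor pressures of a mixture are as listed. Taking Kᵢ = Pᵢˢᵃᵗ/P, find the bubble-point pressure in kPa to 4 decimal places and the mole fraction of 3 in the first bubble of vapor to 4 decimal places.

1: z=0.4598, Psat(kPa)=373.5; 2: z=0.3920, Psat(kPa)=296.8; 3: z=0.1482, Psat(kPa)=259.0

At the bubble point ψ → 0, so ΣzᵢKᵢ = 1 with Kᵢ = Pᵢˢᵃᵗ/P ⇒ P = ΣzᵢPᵢˢᵃᵗ.
P = 0.4598·373.5 + 0.3920·296.8 + 0.1482·259.0 = 326.4647 kPa
yᵢ = zᵢPᵢˢᵃᵗ/P ⇒ y_3 = 0.1482·259.0/326.4647 = 0.1176

Pbub = 326.4647 kPa, y_3 = 0.1176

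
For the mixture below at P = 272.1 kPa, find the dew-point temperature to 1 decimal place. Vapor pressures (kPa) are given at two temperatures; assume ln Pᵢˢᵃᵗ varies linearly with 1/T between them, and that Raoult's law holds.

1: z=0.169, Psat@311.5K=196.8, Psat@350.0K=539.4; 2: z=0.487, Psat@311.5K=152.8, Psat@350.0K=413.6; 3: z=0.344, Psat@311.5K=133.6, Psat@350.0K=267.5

Dew-point temperature: Σzᵢ·P/Pᵢˢᵃᵗ(T) = 1. Interpolate ln Pᵢˢᵃᵗ = aᵢ + bᵢ/T.
  T = 311.5 K: ΣzᵢP/Pᵢˢᵃᵗ = 1.8015
  T = 350.0 K: ΣzᵢP/Pᵢˢᵃᵗ = 0.7556
  T = 330.8 K: ΣzᵢP/Pᵢˢᵃᵗ = 1.1331
  T = 340.4 K: ΣzᵢP/Pᵢˢᵃᵗ = 0.9194
  T = 335.6 K: ΣzᵢP/Pᵢˢᵃᵗ = 1.0190
  T = 338.0 K: ΣzᵢP/Pᵢˢᵃᵗ = 0.9675
Interpolating between 335.6 K and 338.0 K gives T ≈ 336.5 K.

T = 336.5 K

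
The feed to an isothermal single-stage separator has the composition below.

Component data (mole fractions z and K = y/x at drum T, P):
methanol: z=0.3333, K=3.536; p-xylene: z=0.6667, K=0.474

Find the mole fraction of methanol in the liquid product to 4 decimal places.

x_methanol = 0.1718

Newton iteration, β⁰ = 0.54:
  β = 0.5400: g = -0.13308, g' = -0.7417 → β = 0.3606
  β = 0.3606: g = 0.00876, g' = -0.8658 → β = 0.3707
  β = 0.3707: g = 0.00006, g' = -0.8541 → β = 0.3708
Converged at β = 0.3708.
Compositions from xᵢ = zᵢ/(1+β(Kᵢ−1)), yᵢ = Kᵢxᵢ:
  methanol: x = 0.1718, y = 0.6074
  p-xylene: x = 0.8282, y = 0.3926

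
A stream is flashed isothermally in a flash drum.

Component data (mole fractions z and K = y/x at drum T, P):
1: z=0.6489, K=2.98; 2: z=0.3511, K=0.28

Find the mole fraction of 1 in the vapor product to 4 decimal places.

y_1 = 0.7947

Rachford–Rice: g(ψ) = Σ zᵢ(Kᵢ−1)/(1+ψ(Kᵢ−1)) = 0.
g(0) = ΣzᵢKᵢ − 1 = 1.0320 and g(1) = 1 − Σzᵢ/Kᵢ = -0.4717, so a root lies in (0, 1).
Binary case is linear: z₁(K₁−1)(1+ψ(K₂−1)) + z₂(K₂−1)(1+ψ(K₁−1)) = 0
⇒ ψ = [z₁(K₁−1)+z₂(K₂−1)] / [−(K₁−1)(K₂−1)] = 1.03203/1.42560 = 0.7239
Compositions from xᵢ = zᵢ/(1+ψ(Kᵢ−1)), yᵢ = Kᵢxᵢ:
  1: x = 0.2667, y = 0.7947
  2: x = 0.7333, y = 0.2053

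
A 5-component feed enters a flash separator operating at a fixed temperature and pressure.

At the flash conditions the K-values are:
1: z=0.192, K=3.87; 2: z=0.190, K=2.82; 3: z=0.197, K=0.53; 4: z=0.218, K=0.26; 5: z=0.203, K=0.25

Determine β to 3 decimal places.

β = 0.307

Rachford–Rice: g(β) = Σ zᵢ(Kᵢ−1)/(1+β(Kᵢ−1)) = 0.
Feasibility: ΣzᵢKᵢ = 1.491, Σzᵢ/Kᵢ = 2.139 — both > 1, two phases present.
Newton–Raphson from β = 0.31:
  β = 0.310: g = -0.0034, g' = -1.155 → β = 0.307
Converged at β = 0.307.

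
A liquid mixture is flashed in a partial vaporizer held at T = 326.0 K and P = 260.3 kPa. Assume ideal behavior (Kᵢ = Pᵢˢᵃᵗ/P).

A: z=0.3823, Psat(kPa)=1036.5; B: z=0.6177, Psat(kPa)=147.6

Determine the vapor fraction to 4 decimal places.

Raoult's law: Kᵢ = Pᵢˢᵃᵗ/P = Pᵢˢᵃᵗ/260.3.
  K_A = 1036.5/260.3 = 3.981944, K_B = 147.6/260.3 = 0.567038
Let ψ = V/F and solve Σ zᵢ(Kᵢ−1)/(1+ψ(Kᵢ−1)) = 0.
Feasibility: ΣzᵢKᵢ = 1.8726, Σzᵢ/Kᵢ = 1.1854 — both > 1, two phases present.
Binary case is linear: z₁(K₁−1)(1+ψ(K₂−1)) + z₂(K₂−1)(1+ψ(K₁−1)) = 0
⇒ ψ = [z₁(K₁−1)+z₂(K₂−1)] / [−(K₁−1)(K₂−1)] = 0.87256/1.29107 = 0.6758

ψ = 0.6758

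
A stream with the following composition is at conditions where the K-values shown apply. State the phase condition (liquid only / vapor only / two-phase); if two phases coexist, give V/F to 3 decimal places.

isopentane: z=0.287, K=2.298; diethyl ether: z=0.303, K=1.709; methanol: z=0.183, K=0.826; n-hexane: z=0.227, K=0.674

vapor only

ΣzᵢKᵢ = 1.482; Σzᵢ/Kᵢ = 0.861.
Since Σzᵢ/Kᵢ < 1 the mixture is above its dew point — single vapor phase.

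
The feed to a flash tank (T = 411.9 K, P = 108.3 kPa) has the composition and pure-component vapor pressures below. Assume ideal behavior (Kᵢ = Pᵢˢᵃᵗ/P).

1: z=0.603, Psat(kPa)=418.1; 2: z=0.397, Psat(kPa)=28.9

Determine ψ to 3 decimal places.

ψ = 0.684

Raoult's law: Kᵢ = Pᵢˢᵃᵗ/P = Pᵢˢᵃᵗ/108.3.
  K_1 = 418.1/108.3 = 3.86057, K_2 = 28.9/108.3 = 0.26685
Let ψ = V/F and solve Σ zᵢ(Kᵢ−1)/(1+ψ(Kᵢ−1)) = 0.
g(0) = ΣzᵢKᵢ − 1 = 1.434 and g(1) = 1 − Σzᵢ/Kᵢ = -0.644, so a root lies in (0, 1).
Binary case is linear: z₁(K₁−1)(1+ψ(K₂−1)) + z₂(K₂−1)(1+ψ(K₁−1)) = 0
⇒ ψ = [z₁(K₁−1)+z₂(K₂−1)] / [−(K₁−1)(K₂−1)] = 1.4339/2.0972 = 0.684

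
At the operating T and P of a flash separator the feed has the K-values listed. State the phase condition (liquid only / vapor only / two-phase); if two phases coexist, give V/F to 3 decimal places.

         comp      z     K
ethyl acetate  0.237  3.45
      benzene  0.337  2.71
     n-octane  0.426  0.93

vapor only

ΣzᵢKᵢ = 2.127; Σzᵢ/Kᵢ = 0.651.
Since Σzᵢ/Kᵢ < 1 the mixture is above its dew point — single vapor phase.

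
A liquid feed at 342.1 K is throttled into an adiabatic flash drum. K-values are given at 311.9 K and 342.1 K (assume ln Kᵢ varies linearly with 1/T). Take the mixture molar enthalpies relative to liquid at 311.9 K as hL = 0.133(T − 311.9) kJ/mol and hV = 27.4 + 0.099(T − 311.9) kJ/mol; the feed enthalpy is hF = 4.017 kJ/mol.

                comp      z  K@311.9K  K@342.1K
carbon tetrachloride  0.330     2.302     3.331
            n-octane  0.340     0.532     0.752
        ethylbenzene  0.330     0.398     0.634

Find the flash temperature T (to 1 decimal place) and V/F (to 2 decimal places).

T = 313.7 K, V/F = 0.14

Adiabatic flash: solve Rachford–Rice at each trial T, then check hF = ψ·hV(T) + (1−ψ)·hL(T).
  T = 311.9 K: K = (2.302, 0.532, 0.398), RR gives ψ = 0.103, H_out = 2.817 kJ/mol
  T = 342.1 K: K = (3.331, 0.752, 0.634), RR gives ψ = 0.778, H_out = 24.540 kJ/mol
  T = 327.0 K: K = (2.793, 0.638, 0.508), RR gives ψ = 0.397, H_out = 12.673 kJ/mol
  T = 319.4 K: K = (2.540, 0.583, 0.450), RR gives ψ = 0.248, H_out = 7.718 kJ/mol
  T = 315.6 K: K = (2.418, 0.557, 0.423), RR gives ψ = 0.175, H_out = 5.263 kJ/mol
  T = 313.8 K: K = (2.361, 0.545, 0.411), RR gives ψ = 0.140, H_out = 4.083 kJ/mol
Linear interpolation between T = 311.9 (H_out = 2.817) and T = 313.8 (H_out = 4.083) on hF = 4.017 gives T ≈ 313.7 K, at which ψ = 0.14.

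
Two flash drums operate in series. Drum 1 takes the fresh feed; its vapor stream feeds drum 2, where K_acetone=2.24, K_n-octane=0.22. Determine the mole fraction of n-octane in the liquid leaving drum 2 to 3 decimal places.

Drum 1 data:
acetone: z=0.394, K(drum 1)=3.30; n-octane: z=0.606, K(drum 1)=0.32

Drum 1:
Material balance + equilibrium reduce to Σ zᵢ(Kᵢ−1)/(1+ψ₁(Kᵢ−1)) = 0.
Feasibility: ΣzᵢKᵢ = 1.494, Σzᵢ/Kᵢ = 2.013 — both > 1, two phases present.
Binary case is linear: z₁(K₁−1)(1+ψ₁(K₂−1)) + z₂(K₂−1)(1+ψ₁(K₁−1)) = 0
⇒ ψ₁ = [z₁(K₁−1)+z₂(K₂−1)] / [−(K₁−1)(K₂−1)] = 0.4941/1.5640 = 0.316
Drum-1 compositions:
  acetone: x = 0.228, y = 0.753
  n-octane: x = 0.772, y = 0.247
Drum-2 feed = drum-1 vapor: z₂ = (0.7530, 0.2470).
Drum 2:
Rachford–Rice: g(ψ₂) = Σ zᵢ(Kᵢ−1)/(1+ψ₂(Kᵢ−1)) = 0.
g(0) = ΣzᵢKᵢ − 1 = 0.741 and g(1) = 1 − Σzᵢ/Kᵢ = -0.459, so a root lies in (0, 1).
Binary case is linear: z₁(K₁−1)(1+ψ₂(K₂−1)) + z₂(K₂−1)(1+ψ₂(K₁−1)) = 0
⇒ ψ₂ = [z₁(K₁−1)+z₂(K₂−1)] / [−(K₁−1)(K₂−1)] = 0.7411/0.9672 = 0.766
  acetone: x = 0.386, y = 0.865
  n-octane: x = 0.614, y = 0.135

x_n-octane (drum 2) = 0.614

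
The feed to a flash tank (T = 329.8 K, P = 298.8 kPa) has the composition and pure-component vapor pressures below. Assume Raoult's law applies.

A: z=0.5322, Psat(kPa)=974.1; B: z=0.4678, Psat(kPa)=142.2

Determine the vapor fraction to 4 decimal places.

ψ = 0.8085

Raoult's law: Kᵢ = Pᵢˢᵃᵗ/P = Pᵢˢᵃᵗ/298.8.
  K_A = 974.1/298.8 = 3.260040, K_B = 142.2/298.8 = 0.475904
Material balance + equilibrium reduce to Σ zᵢ(Kᵢ−1)/(1+ψ(Kᵢ−1)) = 0.
Check two-phase: ΣzᵢKᵢ = 1.9576 > 1 and Σzᵢ/Kᵢ = 1.1462 > 1, so g(0) = 0.9576 > 0 and g(1) = -0.1462 < 0.
Binary case is linear: z₁(K₁−1)(1+ψ(K₂−1)) + z₂(K₂−1)(1+ψ(K₁−1)) = 0
⇒ ψ = [z₁(K₁−1)+z₂(K₂−1)] / [−(K₁−1)(K₂−1)] = 0.95762/1.18448 = 0.8085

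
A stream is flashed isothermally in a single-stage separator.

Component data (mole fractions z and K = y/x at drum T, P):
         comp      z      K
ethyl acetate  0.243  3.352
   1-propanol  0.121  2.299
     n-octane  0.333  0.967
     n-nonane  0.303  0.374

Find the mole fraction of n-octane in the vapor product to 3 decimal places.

Rachford–Rice: g(ψ) = Σ zᵢ(Kᵢ−1)/(1+ψ(Kᵢ−1)) = 0.
Check two-phase: ΣzᵢKᵢ = 1.528 > 1 and Σzᵢ/Kᵢ = 1.280 > 1, so g(0) = 0.528 > 0 and g(1) = -0.280 < 0.
Newton iteration, ψ⁰ = 0.5:
  ψ = 0.500: g = 0.0707, g' = -0.611 → ψ = 0.616
  ψ = 0.616: g = 0.0009, g' = -0.602 → ψ = 0.617
Converged at ψ = 0.617.
Compositions from xᵢ = zᵢ/(1+ψ(Kᵢ−1)), yᵢ = Kᵢxᵢ:
  ethyl acetate: x = 0.099, y = 0.332
  1-propanol: x = 0.067, y = 0.154
  n-octane: x = 0.340, y = 0.329
  n-nonane: x = 0.494, y = 0.185

y_n-octane = 0.329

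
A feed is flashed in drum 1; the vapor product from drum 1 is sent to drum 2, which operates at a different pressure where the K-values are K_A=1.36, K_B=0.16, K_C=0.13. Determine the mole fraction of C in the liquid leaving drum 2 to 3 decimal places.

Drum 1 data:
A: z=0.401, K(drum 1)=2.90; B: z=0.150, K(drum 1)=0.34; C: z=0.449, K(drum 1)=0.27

Drum 1:
Newton–Raphson from ψ₁ = 0.5:
  ψ₁ = 0.500: g = -0.2732, g' = -1.120 → ψ₁ = 0.256
  ψ₁ = 0.256: g = -0.0096, g' = -1.112 → ψ₁ = 0.247
Converged at ψ₁ = 0.247.
Drum-1 compositions:
  A: x = 0.273, y = 0.791
  B: x = 0.179, y = 0.061
  C: x = 0.548, y = 0.148
Drum-2 feed = drum-1 vapor: z₂ = (0.7911, 0.0610, 0.1479).
Drum 2:
Let ψ₂ = V/F and solve Σ zᵢ(Kᵢ−1)/(1+ψ₂(Kᵢ−1)) = 0.
Check two-phase: ΣzᵢKᵢ = 1.105 > 1 and Σzᵢ/Kᵢ = 2.101 > 1, so g(0) = 0.105 > 0 and g(1) = -1.101 < 0.
Newton iteration, ψ₂⁰ = 0.63:
  ψ₂ = 0.630: g = -0.1614, g' = -0.810 → ψ₂ = 0.431
  ψ₂ = 0.431: g = -0.0396, g' = -0.469 → ψ₂ = 0.346
  ψ₂ = 0.346: g = -0.0033, g' = -0.396 → ψ₂ = 0.338
Converged at ψ₂ = 0.338.
  A: x = 0.705, y = 0.959
  B: x = 0.085, y = 0.014
  C: x = 0.210, y = 0.027

x_C (drum 2) = 0.210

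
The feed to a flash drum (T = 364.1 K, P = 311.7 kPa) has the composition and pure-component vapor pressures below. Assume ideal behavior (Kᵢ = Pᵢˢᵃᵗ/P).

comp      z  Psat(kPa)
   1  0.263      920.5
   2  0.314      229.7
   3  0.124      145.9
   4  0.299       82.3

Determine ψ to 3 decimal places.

ψ = 0.141

Raoult's law: Kᵢ = Pᵢˢᵃᵗ/P = Pᵢˢᵃᵗ/311.7.
  K_1 = 920.5/311.7 = 2.95316, K_2 = 229.7/311.7 = 0.73693, K_3 = 145.9/311.7 = 0.46808, K_4 = 82.3/311.7 = 0.26404
Iterate (Newton) starting at ψ = 0.5:
  ψ = 0.500: g = -0.2733, g' = -0.756 → ψ = 0.139
  ψ = 0.139: g = 0.0022, g' = -0.886 → ψ = 0.141
Converged at ψ = 0.141.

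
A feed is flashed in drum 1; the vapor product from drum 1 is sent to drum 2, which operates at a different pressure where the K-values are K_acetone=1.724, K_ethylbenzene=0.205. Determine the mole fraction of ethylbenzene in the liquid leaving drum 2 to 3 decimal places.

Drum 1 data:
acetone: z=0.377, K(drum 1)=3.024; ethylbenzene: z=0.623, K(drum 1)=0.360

Drum 1:
Iterate (Newton) starting at ψ₁ = 0.51:
  ψ₁ = 0.510: g = -0.2165, g' = -0.936 → ψ₁ = 0.279
  ψ₁ = 0.279: g = 0.0024, g' = -1.009 → ψ₁ = 0.281
Converged at ψ₁ = 0.281.
Drum-1 compositions:
  acetone: x = 0.240, y = 0.726
  ethylbenzene: x = 0.760, y = 0.274
Drum-2 feed = drum-1 vapor: z₂ = (0.7265, 0.2735).
Drum 2:
Newton–Raphson from ψ₂ = 0.47:
  ψ₂ = 0.470: g = 0.0453, g' = -0.653 → ψ₂ = 0.539
  ψ₂ = 0.539: g = -0.0024, g' = -0.727 → ψ₂ = 0.536
Converged at ψ₂ = 0.536.
  acetone: x = 0.523, y = 0.902
  ethylbenzene: x = 0.477, y = 0.098

x_ethylbenzene (drum 2) = 0.477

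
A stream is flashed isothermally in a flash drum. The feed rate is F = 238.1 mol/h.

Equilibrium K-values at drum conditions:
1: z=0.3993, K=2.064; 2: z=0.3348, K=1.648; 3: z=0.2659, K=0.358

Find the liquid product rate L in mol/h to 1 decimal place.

Rachford–Rice: g(V/F) = Σ zᵢ(Kᵢ−1)/(1+V/F(Kᵢ−1)) = 0.
Feasibility: ΣzᵢKᵢ = 1.4711, Σzᵢ/Kᵢ = 1.1394 — both > 1, two phases present.
Newton–Raphson from V/F = 0.32:
  V/F = 0.3200: g = 0.28179, g' = -0.5216 → V/F = 0.8602
  V/F = 0.8602: g = -0.02015, g' = -0.7279 → V/F = 0.8325
  V/F = 0.8325: g = -0.00051, g' = -0.6922 → V/F = 0.8318
Converged at V/F = 0.8318.
Then V = V/F·F = 0.8318·238.1 = 198.1 mol/h and L = F − V = 40.0 mol/h.

L = 40.0 mol/h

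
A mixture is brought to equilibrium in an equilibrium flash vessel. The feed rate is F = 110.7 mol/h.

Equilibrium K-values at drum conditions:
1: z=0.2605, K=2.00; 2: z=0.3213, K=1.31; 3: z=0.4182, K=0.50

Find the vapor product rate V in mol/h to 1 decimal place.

Let β = V/F and solve Σ zᵢ(Kᵢ−1)/(1+β(Kᵢ−1)) = 0.
Check two-phase: ΣzᵢKᵢ = 1.1510 > 1 and Σzᵢ/Kᵢ = 1.2119 > 1, so g(0) = 0.1510 > 0 and g(1) = -0.2119 < 0.
Newton–Raphson from β = 0.62:
  β = 0.6200: g = -0.05870, g' = -0.3406 → β = 0.4477
  β = 0.4477: g = -0.00199, g' = -0.3217 → β = 0.4415
Converged at β = 0.4415.
Then V = β·F = 0.4415·110.7 = 48.9 mol/h and L = F − V = 61.8 mol/h.

V = 48.9 mol/h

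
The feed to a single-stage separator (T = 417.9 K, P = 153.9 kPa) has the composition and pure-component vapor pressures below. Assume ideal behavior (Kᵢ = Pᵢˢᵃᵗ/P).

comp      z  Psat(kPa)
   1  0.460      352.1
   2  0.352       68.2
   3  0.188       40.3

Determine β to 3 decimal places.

β = 0.319

Raoult's law: Kᵢ = Pᵢˢᵃᵗ/P = Pᵢˢᵃᵗ/153.9.
  K_1 = 352.1/153.9 = 2.28785, K_2 = 68.2/153.9 = 0.44314, K_3 = 40.3/153.9 = 0.26186
Rachford–Rice: g(β) = Σ zᵢ(Kᵢ−1)/(1+β(Kᵢ−1)) = 0.
Check two-phase: ΣzᵢKᵢ = 1.258 > 1 and Σzᵢ/Kᵢ = 1.713 > 1, so g(0) = 0.258 > 0 and g(1) = -0.713 < 0.
Newton–Raphson from β = 0.36:
  β = 0.360: g = -0.0294, g' = -0.717 → β = 0.319
Converged at β = 0.319.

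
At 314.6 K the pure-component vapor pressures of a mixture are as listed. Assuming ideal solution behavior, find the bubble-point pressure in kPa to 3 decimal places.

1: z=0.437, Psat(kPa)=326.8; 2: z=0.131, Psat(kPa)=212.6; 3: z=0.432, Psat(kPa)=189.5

Pbub = 252.526 kPa

At the bubble point ψ → 0, so ΣzᵢKᵢ = 1 with Kᵢ = Pᵢˢᵃᵗ/P ⇒ P = ΣzᵢPᵢˢᵃᵗ.
P = 0.437·326.8 + 0.131·212.6 + 0.432·189.5 = 252.526 kPa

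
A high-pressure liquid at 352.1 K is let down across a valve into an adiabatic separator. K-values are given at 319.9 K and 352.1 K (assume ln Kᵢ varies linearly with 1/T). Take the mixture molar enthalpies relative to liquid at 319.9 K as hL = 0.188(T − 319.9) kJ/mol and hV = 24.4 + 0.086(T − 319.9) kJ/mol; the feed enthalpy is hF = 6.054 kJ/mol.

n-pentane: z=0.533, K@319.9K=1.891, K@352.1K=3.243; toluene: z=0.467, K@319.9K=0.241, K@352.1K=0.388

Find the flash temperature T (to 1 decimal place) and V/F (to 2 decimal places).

T = 322.3 K, V/F = 0.23

Adiabatic flash: solve Rachford–Rice at each trial T, then check hF = ψ·hV(T) + (1−ψ)·hL(T).
  T = 319.9 K: K = (1.891, 0.241), RR gives ψ = 0.178, H_out = 4.346 kJ/mol
  T = 352.1 K: K = (3.243, 0.388), RR gives ψ = 0.663, H_out = 20.047 kJ/mol
  T = 336.0 K: K = (2.509, 0.309), RR gives ψ = 0.462, H_out = 13.544 kJ/mol
  T = 327.9 K: K = (2.184, 0.274), RR gives ψ = 0.339, H_out = 9.505 kJ/mol
  T = 323.9 K: K = (2.034, 0.257), RR gives ψ = 0.266, H_out = 7.126 kJ/mol
  T = 321.9 K: K = (1.962, 0.249), RR gives ψ = 0.224, H_out = 5.796 kJ/mol
Linear interpolation between T = 321.9 (H_out = 5.796) and T = 323.9 (H_out = 7.126) on hF = 6.054 gives T ≈ 322.3 K, at which ψ = 0.23.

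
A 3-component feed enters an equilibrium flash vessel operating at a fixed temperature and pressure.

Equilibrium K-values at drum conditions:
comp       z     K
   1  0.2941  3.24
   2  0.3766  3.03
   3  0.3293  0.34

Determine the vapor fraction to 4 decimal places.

Let ψ = V/F and solve Σ zᵢ(Kᵢ−1)/(1+ψ(Kᵢ−1)) = 0.
Check two-phase: ΣzᵢKᵢ = 2.2059 > 1 and Σzᵢ/Kᵢ = 1.1836 > 1, so g(0) = 1.2059 > 0 and g(1) = -0.1836 < 0.
Newton–Raphson from ψ = 0.5:
  ψ = 0.5000: g = 0.36577, g' = -1.0301 → ψ = 0.8551
  ψ = 0.8551: g = 0.00653, g' = -1.1368 → ψ = 0.8608
Converged at ψ = 0.8608.

ψ = 0.8608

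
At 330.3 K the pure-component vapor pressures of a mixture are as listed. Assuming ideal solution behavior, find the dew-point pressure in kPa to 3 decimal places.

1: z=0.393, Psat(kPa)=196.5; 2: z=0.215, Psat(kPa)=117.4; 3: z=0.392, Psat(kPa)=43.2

Pdew = 77.487 kPa

At the dew point ψ → 1, so Σzᵢ/Kᵢ = 1 with Kᵢ = Pᵢˢᵃᵗ/P ⇒ 1/P = Σzᵢ/Pᵢˢᵃᵗ.
1/P = 0.393/196.5 + 0.215/117.4 + 0.392/43.2 = 0.012905 ⇒ P = 77.487 kPa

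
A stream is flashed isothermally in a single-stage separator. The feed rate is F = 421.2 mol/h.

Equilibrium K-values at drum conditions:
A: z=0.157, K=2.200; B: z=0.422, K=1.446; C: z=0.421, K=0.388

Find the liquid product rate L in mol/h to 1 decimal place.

Material balance + equilibrium reduce to Σ zᵢ(Kᵢ−1)/(1+ψ(Kᵢ−1)) = 0.
g(0) = ΣzᵢKᵢ − 1 = 0.119 and g(1) = 1 − Σzᵢ/Kᵢ = -0.448, so a root lies in (0, 1).
Newton iteration, ψ⁰ = 0.5:
  ψ = 0.500: g = -0.0996, g' = -0.472 → ψ = 0.289
  ψ = 0.289: g = -0.0064, g' = -0.423 → ψ = 0.274
Converged at ψ = 0.274.
Then V = ψ·F = 0.2738·421.2 = 115.3 mol/h and L = F − V = 305.9 mol/h.

L = 305.9 mol/h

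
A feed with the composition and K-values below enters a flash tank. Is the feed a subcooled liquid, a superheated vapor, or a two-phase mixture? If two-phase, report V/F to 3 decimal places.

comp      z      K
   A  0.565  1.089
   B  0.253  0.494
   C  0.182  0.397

ΣzᵢKᵢ = 0.813; Σzᵢ/Kᵢ = 1.489.
Since ΣzᵢKᵢ < 1 the mixture is below its bubble point — single liquid phase.

subcooled liquid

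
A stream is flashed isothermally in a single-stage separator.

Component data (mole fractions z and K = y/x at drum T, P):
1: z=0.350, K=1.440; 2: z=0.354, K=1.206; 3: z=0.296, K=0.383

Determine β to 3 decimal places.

β = 0.215

Material balance + equilibrium reduce to Σ zᵢ(Kᵢ−1)/(1+β(Kᵢ−1)) = 0.
g(0) = ΣzᵢKᵢ − 1 = 0.044 and g(1) = 1 − Σzᵢ/Kᵢ = -0.309, so a root lies in (0, 1).
Newton–Raphson from β = 0.5:
  β = 0.500: g = -0.0718, g' = -0.294 → β = 0.256
  β = 0.256: g = -0.0091, g' = -0.227 → β = 0.215
Converged at β = 0.215.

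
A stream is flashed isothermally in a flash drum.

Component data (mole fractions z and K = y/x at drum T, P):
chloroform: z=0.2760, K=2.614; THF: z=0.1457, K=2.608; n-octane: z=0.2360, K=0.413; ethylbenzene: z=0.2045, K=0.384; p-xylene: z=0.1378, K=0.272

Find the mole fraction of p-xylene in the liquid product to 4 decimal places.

x_p-xylene = 0.1777

Rachford–Rice: g(V/F) = Σ zᵢ(Kᵢ−1)/(1+V/F(Kᵢ−1)) = 0.
g(0) = ΣzᵢKᵢ − 1 = 0.3149 and g(1) = 1 − Σzᵢ/Kᵢ = -0.7721, so a root lies in (0, 1).
Iterate (Newton) starting at V/F = 0.41:
  V/F = 0.4100: g = -0.08471, g' = -0.8255 → V/F = 0.3074
  V/F = 0.3074: g = 0.00087, g' = -0.8503 → V/F = 0.3084
Converged at V/F = 0.3084.
Compositions from xᵢ = zᵢ/(1+V/F(Kᵢ−1)), yᵢ = Kᵢxᵢ:
  chloroform: x = 0.1843, y = 0.4817
  THF: x = 0.0974, y = 0.2540
  n-octane: x = 0.2882, y = 0.1190
  ethylbenzene: x = 0.2525, y = 0.0969
  p-xylene: x = 0.1777, y = 0.0483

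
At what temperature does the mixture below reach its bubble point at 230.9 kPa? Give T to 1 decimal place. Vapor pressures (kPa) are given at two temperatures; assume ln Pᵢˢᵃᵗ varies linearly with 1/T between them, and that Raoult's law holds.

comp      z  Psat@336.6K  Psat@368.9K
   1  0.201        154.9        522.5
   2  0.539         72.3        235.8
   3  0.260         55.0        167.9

T = 363.7 K

Bubble-point temperature: ΣzᵢPᵢˢᵃᵗ(T) = P. Interpolate ln Pᵢˢᵃᵗ = aᵢ + bᵢ/T.
  T = 336.6 K: ΣzᵢPᵢˢᵃᵗ = 84.40 kPa
  T = 368.9 K: ΣzᵢPᵢˢᵃᵗ = 275.77 kPa
  T = 352.8 K: ΣzᵢPᵢˢᵃᵗ = 157.02 kPa
  T = 360.9 K: ΣzᵢPᵢˢᵃᵗ = 209.76 kPa
  T = 364.9 K: ΣzᵢPᵢˢᵃᵗ = 240.87 kPa
  T = 362.9 K: ΣzᵢPᵢˢᵃᵗ = 224.87 kPa
Interpolating between 362.9 K and 364.9 K gives T ≈ 363.7 K.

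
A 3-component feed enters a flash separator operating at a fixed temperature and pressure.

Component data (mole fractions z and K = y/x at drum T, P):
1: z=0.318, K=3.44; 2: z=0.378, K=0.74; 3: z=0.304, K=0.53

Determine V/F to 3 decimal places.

V/F = 0.599

Newton–Raphson from V/F = 0.59:
  V/F = 0.590: g = 0.0043, g' = -0.482 → V/F = 0.599
Converged at V/F = 0.599.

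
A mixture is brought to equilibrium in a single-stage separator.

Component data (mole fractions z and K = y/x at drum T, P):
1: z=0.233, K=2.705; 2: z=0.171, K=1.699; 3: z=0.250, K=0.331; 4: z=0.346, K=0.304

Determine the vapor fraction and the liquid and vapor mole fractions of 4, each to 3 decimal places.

ψ = 0.115, x_4 = 0.376, y_4 = 0.114

Let ψ = V/F and solve Σ zᵢ(Kᵢ−1)/(1+ψ(Kᵢ−1)) = 0.
g(0) = ΣzᵢKᵢ − 1 = 0.109 and g(1) = 1 − Σzᵢ/Kᵢ = -1.080, so a root lies in (0, 1).
Newton–Raphson from ψ = 0.35:
  ψ = 0.350: g = -0.1919, g' = -0.803 → ψ = 0.111
  ψ = 0.111: g = 0.0033, g' = -0.878 → ψ = 0.115
Converged at ψ = 0.115.
Compositions from xᵢ = zᵢ/(1+ψ(Kᵢ−1)), yᵢ = Kᵢxᵢ:
  1: x = 0.195, y = 0.527
  2: x = 0.158, y = 0.269
  3: x = 0.271, y = 0.090
  4: x = 0.376, y = 0.114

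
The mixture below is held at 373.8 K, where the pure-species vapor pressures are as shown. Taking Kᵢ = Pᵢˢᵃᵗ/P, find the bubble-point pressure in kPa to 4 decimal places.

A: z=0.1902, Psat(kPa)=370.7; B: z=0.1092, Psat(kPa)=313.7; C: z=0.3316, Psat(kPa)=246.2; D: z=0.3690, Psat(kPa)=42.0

Pbub = 201.9011 kPa

At the bubble point ψ → 0, so ΣzᵢKᵢ = 1 with Kᵢ = Pᵢˢᵃᵗ/P ⇒ P = ΣzᵢPᵢˢᵃᵗ.
P = 0.1902·370.7 + 0.1092·313.7 + 0.3316·246.2 + 0.3690·42.0 = 201.9011 kPa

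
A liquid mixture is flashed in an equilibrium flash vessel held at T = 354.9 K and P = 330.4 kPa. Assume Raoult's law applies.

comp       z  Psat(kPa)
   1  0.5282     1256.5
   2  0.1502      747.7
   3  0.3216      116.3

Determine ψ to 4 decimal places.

Raoult's law: Kᵢ = Pᵢˢᵃᵗ/P = Pᵢˢᵃᵗ/330.4.
  K_1 = 1256.5/330.4 = 3.802966, K_2 = 747.7/330.4 = 2.263015, K_3 = 116.3/330.4 = 0.351998
Material balance + equilibrium reduce to Σ zᵢ(Kᵢ−1)/(1+ψ(Kᵢ−1)) = 0.
g(0) = ΣzᵢKᵢ − 1 = 1.4618 and g(1) = 1 − Σzᵢ/Kᵢ = -0.1189, so a root lies in (0, 1).
Newton–Raphson from ψ = 0.51:
  ψ = 0.5100: g = 0.41351, g' = -1.0930 → ψ = 0.8883
  ψ = 0.8883: g = 0.02253, g' = -1.1438 → ψ = 0.9080
  ψ = 0.9080: g = -0.00034, g' = -1.1793 → ψ = 0.9077
Converged at ψ = 0.9077.

ψ = 0.9077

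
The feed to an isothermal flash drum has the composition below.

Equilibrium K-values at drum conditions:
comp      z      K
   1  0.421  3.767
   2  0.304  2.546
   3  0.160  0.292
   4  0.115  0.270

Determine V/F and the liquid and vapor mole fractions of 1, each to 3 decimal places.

V/F = 0.882, x_1 = 0.122, y_1 = 0.461

Material balance + equilibrium reduce to Σ zᵢ(Kᵢ−1)/(1+V/F(Kᵢ−1)) = 0.
Check two-phase: ΣzᵢKᵢ = 2.438 > 1 and Σzᵢ/Kᵢ = 1.205 > 1, so g(0) = 1.438 > 0 and g(1) = -0.205 < 0.
Newton–Raphson from V/F = 0.5:
  V/F = 0.500: g = 0.4463, g' = -1.143 → V/F = 0.891
  V/F = 0.891: g = -0.0125, g' = -1.485 → V/F = 0.882
Converged at V/F = 0.882.
Compositions from xᵢ = zᵢ/(1+V/F(Kᵢ−1)), yᵢ = Kᵢxᵢ:
  1: x = 0.122, y = 0.461
  2: x = 0.129, y = 0.327
  3: x = 0.426, y = 0.124
  4: x = 0.323, y = 0.087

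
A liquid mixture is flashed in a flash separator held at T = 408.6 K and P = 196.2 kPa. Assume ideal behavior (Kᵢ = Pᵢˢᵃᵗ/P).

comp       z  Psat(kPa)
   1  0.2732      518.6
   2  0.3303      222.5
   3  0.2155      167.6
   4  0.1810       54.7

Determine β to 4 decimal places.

Raoult's law: Kᵢ = Pᵢˢᵃᵗ/P = Pᵢˢᵃᵗ/196.2.
  K_1 = 518.6/196.2 = 2.643221, K_2 = 222.5/196.2 = 1.134047, K_3 = 167.6/196.2 = 0.854230, K_4 = 54.7/196.2 = 0.278797
Iterate (Newton) starting at β = 0.5:
  β = 0.5000: g = 0.04990, g' = -0.4631 → β = 0.6077
  β = 0.6077: g = -0.00131, g' = -0.4937 → β = 0.6051
Converged at β = 0.6051.

β = 0.6051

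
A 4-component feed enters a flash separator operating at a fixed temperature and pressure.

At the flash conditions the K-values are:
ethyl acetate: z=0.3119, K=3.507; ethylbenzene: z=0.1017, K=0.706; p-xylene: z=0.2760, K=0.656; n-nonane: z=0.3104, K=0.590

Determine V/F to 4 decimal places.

V/F = 0.5738

Newton iteration, V/F⁰ = 0.56:
  V/F = 0.5600: g = 0.00669, g' = -0.4898 → V/F = 0.5737
  V/F = 0.5737: g = 0.00005, g' = -0.4824 → V/F = 0.5738
Converged at V/F = 0.5738.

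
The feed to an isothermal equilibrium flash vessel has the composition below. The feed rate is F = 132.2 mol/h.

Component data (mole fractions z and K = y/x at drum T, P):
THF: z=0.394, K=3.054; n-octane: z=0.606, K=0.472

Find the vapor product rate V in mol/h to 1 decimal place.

Material balance + equilibrium reduce to Σ zᵢ(Kᵢ−1)/(1+V/F(Kᵢ−1)) = 0.
Check two-phase: ΣzᵢKᵢ = 1.489 > 1 and Σzᵢ/Kᵢ = 1.413 > 1, so g(0) = 0.489 > 0 and g(1) = -0.413 < 0.
Binary case is linear: z₁(K₁−1)(1+V/F(K₂−1)) + z₂(K₂−1)(1+V/F(K₁−1)) = 0
⇒ V/F = [z₁(K₁−1)+z₂(K₂−1)] / [−(K₁−1)(K₂−1)] = 0.4893/1.0845 = 0.451
Then V = V/F·F = 0.4512·132.2 = 59.6 mol/h and L = F − V = 72.6 mol/h.

V = 59.6 mol/h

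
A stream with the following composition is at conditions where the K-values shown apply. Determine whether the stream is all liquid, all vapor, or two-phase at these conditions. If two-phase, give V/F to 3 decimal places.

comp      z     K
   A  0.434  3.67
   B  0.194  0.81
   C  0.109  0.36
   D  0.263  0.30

two-phase, V/F = 0.572

ΣzᵢKᵢ = 1.868; Σzᵢ/Kᵢ = 1.537.
Both exceed 1, so a two-phase solution exists.
Rachford–Rice: g(ψ) = Σ zᵢ(Kᵢ−1)/(1+ψ(Kᵢ−1)) = 0.
Newton–Raphson from ψ = 0.38:
  ψ = 0.380: g = 0.1925, g' = -1.088 → ψ = 0.557
  ψ = 0.557: g = 0.0146, g' = -0.963 → ψ = 0.572
Converged at ψ = 0.572.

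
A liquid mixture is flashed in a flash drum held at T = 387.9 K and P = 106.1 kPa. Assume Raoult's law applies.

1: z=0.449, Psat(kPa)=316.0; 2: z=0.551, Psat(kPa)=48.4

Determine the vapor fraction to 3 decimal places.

Raoult's law: Kᵢ = Pᵢˢᵃᵗ/P = Pᵢˢᵃᵗ/106.1.
  K_1 = 316.0/106.1 = 2.97832, K_2 = 48.4/106.1 = 0.45617
Let ψ = V/F and solve Σ zᵢ(Kᵢ−1)/(1+ψ(Kᵢ−1)) = 0.
g(0) = ΣzᵢKᵢ − 1 = 0.589 and g(1) = 1 − Σzᵢ/Kᵢ = -0.359, so a root lies in (0, 1).
Binary case is linear: z₁(K₁−1)(1+ψ(K₂−1)) + z₂(K₂−1)(1+ψ(K₁−1)) = 0
⇒ ψ = [z₁(K₁−1)+z₂(K₂−1)] / [−(K₁−1)(K₂−1)] = 0.5886/1.0759 = 0.547

ψ = 0.547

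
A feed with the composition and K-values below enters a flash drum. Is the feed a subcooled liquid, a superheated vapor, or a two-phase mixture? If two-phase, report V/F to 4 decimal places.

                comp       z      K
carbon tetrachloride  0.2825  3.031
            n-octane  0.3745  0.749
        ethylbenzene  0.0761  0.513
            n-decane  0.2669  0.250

ΣzᵢKᵢ = 1.2425; Σzᵢ/Kᵢ = 1.8091.
Both exceed 1, so a two-phase solution exists.
Newton–Raphson from ψ = 0.34:
  ψ = 0.3400: g = -0.07648, g' = -0.7324 → ψ = 0.2356
  ψ = 0.2356: g = 0.00318, g' = -0.8043 → ψ = 0.2395
Converged at ψ = 0.2395.

two-phase, V/F = 0.2395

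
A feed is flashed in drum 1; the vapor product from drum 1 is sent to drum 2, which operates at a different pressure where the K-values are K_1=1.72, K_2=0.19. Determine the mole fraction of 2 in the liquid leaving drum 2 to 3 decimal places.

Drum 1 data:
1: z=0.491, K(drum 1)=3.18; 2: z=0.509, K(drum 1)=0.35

x_2 (drum 2) = 0.471

Drum 1:
Rachford–Rice: g(ψ₁) = Σ zᵢ(Kᵢ−1)/(1+ψ₁(Kᵢ−1)) = 0.
g(0) = ΣzᵢKᵢ − 1 = 0.740 and g(1) = 1 − Σzᵢ/Kᵢ = -0.609, so a root lies in (0, 1).
Iterate (Newton) starting at ψ₁ = 0.5:
  ψ₁ = 0.500: g = 0.0220, g' = -1.006 → ψ₁ = 0.522
Converged at ψ₁ = 0.522.
Drum-1 compositions:
  1: x = 0.230, y = 0.730
  2: x = 0.770, y = 0.270
Drum-2 feed = drum-1 vapor: z₂ = (0.7304, 0.2696).
Drum 2:
Rachford–Rice: g(ψ₂) = Σ zᵢ(Kᵢ−1)/(1+ψ₂(Kᵢ−1)) = 0.
g(0) = ΣzᵢKᵢ − 1 = 0.307 and g(1) = 1 − Σzᵢ/Kᵢ = -0.844, so a root lies in (0, 1).
Newton iteration, ψ₂⁰ = 0.5:
  ψ₂ = 0.500: g = 0.0196, g' = -0.704 → ψ₂ = 0.528
  ψ₂ = 0.528: g = -0.0005, g' = -0.739 → ψ₂ = 0.527
Converged at ψ₂ = 0.527.
  1: x = 0.529, y = 0.911
  2: x = 0.471, y = 0.089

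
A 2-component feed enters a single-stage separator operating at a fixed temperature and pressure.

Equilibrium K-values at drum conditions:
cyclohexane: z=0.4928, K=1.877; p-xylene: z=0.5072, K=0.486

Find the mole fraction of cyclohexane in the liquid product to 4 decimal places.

Rachford–Rice: g(β) = Σ zᵢ(Kᵢ−1)/(1+β(Kᵢ−1)) = 0.
Feasibility: ΣzᵢKᵢ = 1.1715, Σzᵢ/Kᵢ = 1.3062 — both > 1, two phases present.
Iterate (Newton) starting at β = 0.5:
  β = 0.5000: g = -0.05043, g' = -0.4259 → β = 0.3816
  β = 0.3816: g = -0.00049, g' = -0.4201 → β = 0.3804
Converged at β = 0.3804.
Compositions from xᵢ = zᵢ/(1+β(Kᵢ−1)), yᵢ = Kᵢxᵢ:
  cyclohexane: x = 0.3695, y = 0.6936
  p-xylene: x = 0.6305, y = 0.3064

x_cyclohexane = 0.3695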